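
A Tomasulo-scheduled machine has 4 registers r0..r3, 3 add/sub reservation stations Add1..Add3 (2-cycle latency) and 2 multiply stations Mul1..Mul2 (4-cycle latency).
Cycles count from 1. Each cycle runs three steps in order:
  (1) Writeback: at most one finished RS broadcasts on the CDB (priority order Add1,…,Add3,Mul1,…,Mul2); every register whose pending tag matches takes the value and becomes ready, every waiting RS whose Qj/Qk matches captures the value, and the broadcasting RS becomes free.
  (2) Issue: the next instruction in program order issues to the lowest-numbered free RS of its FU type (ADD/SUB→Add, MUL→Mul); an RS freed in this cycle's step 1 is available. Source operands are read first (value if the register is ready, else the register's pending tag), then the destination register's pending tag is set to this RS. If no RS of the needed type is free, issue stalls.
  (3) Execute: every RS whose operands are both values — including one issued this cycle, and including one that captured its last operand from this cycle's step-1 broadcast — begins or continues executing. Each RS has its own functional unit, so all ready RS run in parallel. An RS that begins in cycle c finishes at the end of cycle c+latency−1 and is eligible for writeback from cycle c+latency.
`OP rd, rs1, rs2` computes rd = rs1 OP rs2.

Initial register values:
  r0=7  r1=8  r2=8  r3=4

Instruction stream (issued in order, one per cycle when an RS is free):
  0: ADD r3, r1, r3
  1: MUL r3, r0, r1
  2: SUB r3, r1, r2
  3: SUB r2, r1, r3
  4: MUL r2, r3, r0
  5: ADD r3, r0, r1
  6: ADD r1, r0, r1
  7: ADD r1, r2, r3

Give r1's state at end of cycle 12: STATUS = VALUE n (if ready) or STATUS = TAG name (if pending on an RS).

STATUS = VALUE 15

  c1: issue ADD r3<-Add1  regs: r0:7,r1:8,r2:8,r3:Add1
  c2: issue MUL r3<-Mul1  regs: r0:7,r1:8,r2:8,r3:Mul1
  c3: CDB Add1=12; issue SUB r3<-Add1  regs: r0:7,r1:8,r2:8,r3:Add1
  c4: issue SUB r2<-Add2  regs: r0:7,r1:8,r2:Add2,r3:Add1
  c5: CDB Add1=0; issue MUL r2<-Mul2  regs: r0:7,r1:8,r2:Mul2,r3:0
  c6: CDB Mul1=56; issue ADD r3<-Add1  regs: r0:7,r1:8,r2:Mul2,r3:Add1
  c7: CDB Add2=8; issue ADD r1<-Add2  regs: r0:7,r1:Add2,r2:Mul2,r3:Add1
  c8: CDB Add1=15; issue ADD r1<-Add1  regs: r0:7,r1:Add1,r2:Mul2,r3:15
  c9: CDB Add2=15  regs: r0:7,r1:Add1,r2:Mul2,r3:15
  c10: CDB Mul2=0  regs: r0:7,r1:Add1,r2:0,r3:15
  c11: -  regs: r0:7,r1:Add1,r2:0,r3:15
  c12: CDB Add1=15  regs: r0:7,r1:15,r2:0,r3:15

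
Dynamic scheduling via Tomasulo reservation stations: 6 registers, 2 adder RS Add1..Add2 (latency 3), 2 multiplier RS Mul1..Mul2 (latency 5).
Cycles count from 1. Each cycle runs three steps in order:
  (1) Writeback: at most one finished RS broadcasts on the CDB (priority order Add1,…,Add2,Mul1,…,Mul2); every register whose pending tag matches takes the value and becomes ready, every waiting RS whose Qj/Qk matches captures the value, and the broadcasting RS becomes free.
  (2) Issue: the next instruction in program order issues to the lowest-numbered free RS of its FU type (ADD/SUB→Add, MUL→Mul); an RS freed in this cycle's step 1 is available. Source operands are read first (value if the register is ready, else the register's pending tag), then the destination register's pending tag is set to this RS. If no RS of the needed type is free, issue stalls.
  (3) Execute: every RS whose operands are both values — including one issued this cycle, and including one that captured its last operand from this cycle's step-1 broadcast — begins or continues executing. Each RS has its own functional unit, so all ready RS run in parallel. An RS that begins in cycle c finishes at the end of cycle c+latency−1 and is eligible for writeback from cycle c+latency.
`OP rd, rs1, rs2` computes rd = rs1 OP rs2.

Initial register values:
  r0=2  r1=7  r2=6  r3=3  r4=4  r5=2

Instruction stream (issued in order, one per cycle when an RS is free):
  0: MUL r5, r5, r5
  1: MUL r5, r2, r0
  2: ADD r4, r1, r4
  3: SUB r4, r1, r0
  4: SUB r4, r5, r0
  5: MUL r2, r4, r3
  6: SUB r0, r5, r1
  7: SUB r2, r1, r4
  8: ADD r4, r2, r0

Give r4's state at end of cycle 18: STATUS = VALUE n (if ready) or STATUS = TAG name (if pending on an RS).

  c1: issue MUL r5<-Mul1  regs: r0:2,r1:7,r2:6,r3:3,r4:4,r5:Mul1
  c2: issue MUL r5<-Mul2  regs: r0:2,r1:7,r2:6,r3:3,r4:4,r5:Mul2
  c3: issue ADD r4<-Add1  regs: r0:2,r1:7,r2:6,r3:3,r4:Add1,r5:Mul2
  c4: issue SUB r4<-Add2  regs: r0:2,r1:7,r2:6,r3:3,r4:Add2,r5:Mul2
  c5: stall  regs: r0:2,r1:7,r2:6,r3:3,r4:Add2,r5:Mul2
  c6: CDB Add1=11; issue SUB r4<-Add1  regs: r0:2,r1:7,r2:6,r3:3,r4:Add1,r5:Mul2
  c7: CDB Add2=5; stall  regs: r0:2,r1:7,r2:6,r3:3,r4:Add1,r5:Mul2
  c8: CDB Mul1=4; issue MUL r2<-Mul1  regs: r0:2,r1:7,r2:Mul1,r3:3,r4:Add1,r5:Mul2
  c9: CDB Mul2=12; issue SUB r0<-Add2  regs: r0:Add2,r1:7,r2:Mul1,r3:3,r4:Add1,r5:12
  c10: stall  regs: r0:Add2,r1:7,r2:Mul1,r3:3,r4:Add1,r5:12
  c11: stall  regs: r0:Add2,r1:7,r2:Mul1,r3:3,r4:Add1,r5:12
  c12: CDB Add1=10; issue SUB r2<-Add1  regs: r0:Add2,r1:7,r2:Add1,r3:3,r4:10,r5:12
  c13: CDB Add2=5; issue ADD r4<-Add2  regs: r0:5,r1:7,r2:Add1,r3:3,r4:Add2,r5:12
  c14: -  regs: r0:5,r1:7,r2:Add1,r3:3,r4:Add2,r5:12
  c15: CDB Add1=-3  regs: r0:5,r1:7,r2:-3,r3:3,r4:Add2,r5:12
  c16: -  regs: r0:5,r1:7,r2:-3,r3:3,r4:Add2,r5:12
  c17: CDB Mul1=30  regs: r0:5,r1:7,r2:-3,r3:3,r4:Add2,r5:12
  c18: CDB Add2=2  regs: r0:5,r1:7,r2:-3,r3:3,r4:2,r5:12

STATUS = VALUE 2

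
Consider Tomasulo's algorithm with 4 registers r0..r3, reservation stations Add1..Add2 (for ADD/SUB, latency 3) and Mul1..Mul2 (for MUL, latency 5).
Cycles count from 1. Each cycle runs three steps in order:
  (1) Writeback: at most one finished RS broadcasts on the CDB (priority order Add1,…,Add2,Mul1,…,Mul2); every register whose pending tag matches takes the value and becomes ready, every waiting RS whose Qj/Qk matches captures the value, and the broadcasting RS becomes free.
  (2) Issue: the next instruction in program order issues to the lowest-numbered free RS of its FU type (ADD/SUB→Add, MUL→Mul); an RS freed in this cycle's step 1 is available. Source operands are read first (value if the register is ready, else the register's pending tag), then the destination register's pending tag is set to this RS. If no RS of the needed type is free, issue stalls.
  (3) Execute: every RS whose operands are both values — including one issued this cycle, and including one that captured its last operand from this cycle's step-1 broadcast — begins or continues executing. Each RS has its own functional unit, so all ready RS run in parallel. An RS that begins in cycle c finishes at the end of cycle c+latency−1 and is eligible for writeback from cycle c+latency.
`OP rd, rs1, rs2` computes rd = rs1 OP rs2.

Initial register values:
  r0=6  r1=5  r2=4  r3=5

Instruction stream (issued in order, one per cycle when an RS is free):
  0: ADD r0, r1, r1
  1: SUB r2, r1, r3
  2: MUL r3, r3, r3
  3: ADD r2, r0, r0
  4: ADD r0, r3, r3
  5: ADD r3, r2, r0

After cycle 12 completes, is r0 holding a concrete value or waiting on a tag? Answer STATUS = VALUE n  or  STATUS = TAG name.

STATUS = VALUE 50

  c1: issue ADD r0<-Add1  regs: r0:Add1,r1:5,r2:4,r3:5
  c2: issue SUB r2<-Add2  regs: r0:Add1,r1:5,r2:Add2,r3:5
  c3: issue MUL r3<-Mul1  regs: r0:Add1,r1:5,r2:Add2,r3:Mul1
  c4: CDB Add1=10; issue ADD r2<-Add1  regs: r0:10,r1:5,r2:Add1,r3:Mul1
  c5: CDB Add2=0; issue ADD r0<-Add2  regs: r0:Add2,r1:5,r2:Add1,r3:Mul1
  c6: stall  regs: r0:Add2,r1:5,r2:Add1,r3:Mul1
  c7: CDB Add1=20; issue ADD r3<-Add1  regs: r0:Add2,r1:5,r2:20,r3:Add1
  c8: CDB Mul1=25  regs: r0:Add2,r1:5,r2:20,r3:Add1
  c9: -  regs: r0:Add2,r1:5,r2:20,r3:Add1
  c10: -  regs: r0:Add2,r1:5,r2:20,r3:Add1
  c11: CDB Add2=50  regs: r0:50,r1:5,r2:20,r3:Add1
  c12: -  regs: r0:50,r1:5,r2:20,r3:Add1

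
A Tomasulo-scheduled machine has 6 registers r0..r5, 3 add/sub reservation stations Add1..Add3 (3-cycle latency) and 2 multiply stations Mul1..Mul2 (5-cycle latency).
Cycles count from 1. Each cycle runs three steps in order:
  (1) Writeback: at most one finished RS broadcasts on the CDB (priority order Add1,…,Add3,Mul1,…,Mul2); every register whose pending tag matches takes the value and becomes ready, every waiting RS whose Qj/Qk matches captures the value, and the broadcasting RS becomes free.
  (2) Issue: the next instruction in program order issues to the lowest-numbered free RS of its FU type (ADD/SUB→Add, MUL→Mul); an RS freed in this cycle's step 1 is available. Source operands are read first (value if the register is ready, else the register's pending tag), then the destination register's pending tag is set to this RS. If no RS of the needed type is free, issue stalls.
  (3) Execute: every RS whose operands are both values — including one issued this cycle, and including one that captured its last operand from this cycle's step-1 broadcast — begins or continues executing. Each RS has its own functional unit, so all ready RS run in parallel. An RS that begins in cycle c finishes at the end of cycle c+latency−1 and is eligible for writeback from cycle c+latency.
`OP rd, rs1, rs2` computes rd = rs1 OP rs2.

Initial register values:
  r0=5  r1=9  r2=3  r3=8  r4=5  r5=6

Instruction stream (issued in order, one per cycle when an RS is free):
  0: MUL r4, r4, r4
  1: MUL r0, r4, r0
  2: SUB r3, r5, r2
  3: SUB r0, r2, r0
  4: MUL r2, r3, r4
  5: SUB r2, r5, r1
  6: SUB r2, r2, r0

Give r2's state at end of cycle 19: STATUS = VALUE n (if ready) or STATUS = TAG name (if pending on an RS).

  c1: issue MUL r4<-Mul1  regs: r0:5,r1:9,r2:3,r3:8,r4:Mul1,r5:6
  c2: issue MUL r0<-Mul2  regs: r0:Mul2,r1:9,r2:3,r3:8,r4:Mul1,r5:6
  c3: issue SUB r3<-Add1  regs: r0:Mul2,r1:9,r2:3,r3:Add1,r4:Mul1,r5:6
  c4: issue SUB r0<-Add2  regs: r0:Add2,r1:9,r2:3,r3:Add1,r4:Mul1,r5:6
  c5: stall  regs: r0:Add2,r1:9,r2:3,r3:Add1,r4:Mul1,r5:6
  c6: CDB Add1=3; stall  regs: r0:Add2,r1:9,r2:3,r3:3,r4:Mul1,r5:6
  c7: CDB Mul1=25; issue MUL r2<-Mul1  regs: r0:Add2,r1:9,r2:Mul1,r3:3,r4:25,r5:6
  c8: issue SUB r2<-Add1  regs: r0:Add2,r1:9,r2:Add1,r3:3,r4:25,r5:6
  c9: issue SUB r2<-Add3  regs: r0:Add2,r1:9,r2:Add3,r3:3,r4:25,r5:6
  c10: -  regs: r0:Add2,r1:9,r2:Add3,r3:3,r4:25,r5:6
  c11: CDB Add1=-3  regs: r0:Add2,r1:9,r2:Add3,r3:3,r4:25,r5:6
  c12: CDB Mul1=75  regs: r0:Add2,r1:9,r2:Add3,r3:3,r4:25,r5:6
  c13: CDB Mul2=125  regs: r0:Add2,r1:9,r2:Add3,r3:3,r4:25,r5:6
  c14: -  regs: r0:Add2,r1:9,r2:Add3,r3:3,r4:25,r5:6
  c15: -  regs: r0:Add2,r1:9,r2:Add3,r3:3,r4:25,r5:6
  c16: CDB Add2=-122  regs: r0:-122,r1:9,r2:Add3,r3:3,r4:25,r5:6
  c17: -  regs: r0:-122,r1:9,r2:Add3,r3:3,r4:25,r5:6
  c18: -  regs: r0:-122,r1:9,r2:Add3,r3:3,r4:25,r5:6
  c19: CDB Add3=119  regs: r0:-122,r1:9,r2:119,r3:3,r4:25,r5:6

STATUS = VALUE 119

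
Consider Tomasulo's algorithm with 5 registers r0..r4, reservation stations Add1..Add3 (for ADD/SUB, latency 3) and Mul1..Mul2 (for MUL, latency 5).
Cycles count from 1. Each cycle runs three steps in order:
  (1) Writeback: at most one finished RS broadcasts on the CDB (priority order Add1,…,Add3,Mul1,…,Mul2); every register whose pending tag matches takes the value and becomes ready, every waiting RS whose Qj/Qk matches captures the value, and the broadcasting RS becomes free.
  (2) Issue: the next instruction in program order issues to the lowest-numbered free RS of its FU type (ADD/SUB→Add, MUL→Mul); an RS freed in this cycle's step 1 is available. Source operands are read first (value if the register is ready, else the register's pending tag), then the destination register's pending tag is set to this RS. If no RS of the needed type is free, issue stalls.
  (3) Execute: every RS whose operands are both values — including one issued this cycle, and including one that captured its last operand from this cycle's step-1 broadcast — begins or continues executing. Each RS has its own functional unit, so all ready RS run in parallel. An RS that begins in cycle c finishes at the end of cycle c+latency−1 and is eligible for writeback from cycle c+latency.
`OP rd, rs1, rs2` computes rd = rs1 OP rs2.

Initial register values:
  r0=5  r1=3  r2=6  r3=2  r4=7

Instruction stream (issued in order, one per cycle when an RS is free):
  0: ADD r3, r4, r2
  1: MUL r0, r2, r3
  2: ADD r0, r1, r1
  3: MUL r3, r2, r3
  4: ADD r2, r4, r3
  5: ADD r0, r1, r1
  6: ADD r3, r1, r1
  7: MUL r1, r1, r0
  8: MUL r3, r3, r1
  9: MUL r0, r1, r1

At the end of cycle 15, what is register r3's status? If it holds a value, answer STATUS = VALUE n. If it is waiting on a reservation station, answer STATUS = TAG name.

STATUS = TAG Mul2

c1: issue ADD r3<-Add1 | r0:5,r1:3,r2:6,r3:Add1,r4:7
c2: issue MUL r0<-Mul1 | r0:Mul1,r1:3,r2:6,r3:Add1,r4:7
c3: issue ADD r0<-Add2 | r0:Add2,r1:3,r2:6,r3:Add1,r4:7
c4: CDB Add1=13; issue MUL r3<-Mul2 | r0:Add2,r1:3,r2:6,r3:Mul2,r4:7
c5: issue ADD r2<-Add1 | r0:Add2,r1:3,r2:Add1,r3:Mul2,r4:7
c6: CDB Add2=6; issue ADD r0<-Add2 | r0:Add2,r1:3,r2:Add1,r3:Mul2,r4:7
c7: issue ADD r3<-Add3 | r0:Add2,r1:3,r2:Add1,r3:Add3,r4:7
c8: stall | r0:Add2,r1:3,r2:Add1,r3:Add3,r4:7
c9: CDB Add2=6; stall | r0:6,r1:3,r2:Add1,r3:Add3,r4:7
c10: CDB Add3=6; stall | r0:6,r1:3,r2:Add1,r3:6,r4:7
c11: CDB Mul1=78; issue MUL r1<-Mul1 | r0:6,r1:Mul1,r2:Add1,r3:6,r4:7
c12: CDB Mul2=78; issue MUL r3<-Mul2 | r0:6,r1:Mul1,r2:Add1,r3:Mul2,r4:7
c13: stall | r0:6,r1:Mul1,r2:Add1,r3:Mul2,r4:7
c14: stall | r0:6,r1:Mul1,r2:Add1,r3:Mul2,r4:7
c15: CDB Add1=85; stall | r0:6,r1:Mul1,r2:85,r3:Mul2,r4:7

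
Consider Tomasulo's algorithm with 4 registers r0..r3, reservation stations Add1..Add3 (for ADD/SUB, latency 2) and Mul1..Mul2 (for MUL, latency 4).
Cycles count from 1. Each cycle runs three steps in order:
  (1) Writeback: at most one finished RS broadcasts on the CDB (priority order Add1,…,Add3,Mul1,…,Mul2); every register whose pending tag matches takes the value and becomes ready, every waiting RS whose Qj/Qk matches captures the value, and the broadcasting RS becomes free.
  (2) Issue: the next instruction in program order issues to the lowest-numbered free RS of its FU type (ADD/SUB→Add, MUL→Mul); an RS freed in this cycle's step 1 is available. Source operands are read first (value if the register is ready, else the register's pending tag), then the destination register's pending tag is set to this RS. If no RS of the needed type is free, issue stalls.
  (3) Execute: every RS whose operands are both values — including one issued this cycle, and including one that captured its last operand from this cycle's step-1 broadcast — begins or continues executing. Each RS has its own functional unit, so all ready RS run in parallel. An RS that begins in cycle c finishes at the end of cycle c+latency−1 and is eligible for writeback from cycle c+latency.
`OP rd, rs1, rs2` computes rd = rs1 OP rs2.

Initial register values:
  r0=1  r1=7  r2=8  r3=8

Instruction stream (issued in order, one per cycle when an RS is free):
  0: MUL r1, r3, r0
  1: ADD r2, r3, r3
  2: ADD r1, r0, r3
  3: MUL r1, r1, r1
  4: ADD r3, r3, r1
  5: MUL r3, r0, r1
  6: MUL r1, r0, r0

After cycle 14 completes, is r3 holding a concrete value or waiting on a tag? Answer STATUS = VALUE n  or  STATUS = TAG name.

STATUS = VALUE 81

  c1: issue MUL r1<-Mul1  regs: r0:1,r1:Mul1,r2:8,r3:8
  c2: issue ADD r2<-Add1  regs: r0:1,r1:Mul1,r2:Add1,r3:8
  c3: issue ADD r1<-Add2  regs: r0:1,r1:Add2,r2:Add1,r3:8
  c4: CDB Add1=16; issue MUL r1<-Mul2  regs: r0:1,r1:Mul2,r2:16,r3:8
  c5: CDB Add2=9; issue ADD r3<-Add1  regs: r0:1,r1:Mul2,r2:16,r3:Add1
  c6: CDB Mul1=8; issue MUL r3<-Mul1  regs: r0:1,r1:Mul2,r2:16,r3:Mul1
  c7: stall  regs: r0:1,r1:Mul2,r2:16,r3:Mul1
  c8: stall  regs: r0:1,r1:Mul2,r2:16,r3:Mul1
  c9: CDB Mul2=81; issue MUL r1<-Mul2  regs: r0:1,r1:Mul2,r2:16,r3:Mul1
  c10: -  regs: r0:1,r1:Mul2,r2:16,r3:Mul1
  c11: CDB Add1=89  regs: r0:1,r1:Mul2,r2:16,r3:Mul1
  c12: -  regs: r0:1,r1:Mul2,r2:16,r3:Mul1
  c13: CDB Mul1=81  regs: r0:1,r1:Mul2,r2:16,r3:81
  c14: CDB Mul2=1  regs: r0:1,r1:1,r2:16,r3:81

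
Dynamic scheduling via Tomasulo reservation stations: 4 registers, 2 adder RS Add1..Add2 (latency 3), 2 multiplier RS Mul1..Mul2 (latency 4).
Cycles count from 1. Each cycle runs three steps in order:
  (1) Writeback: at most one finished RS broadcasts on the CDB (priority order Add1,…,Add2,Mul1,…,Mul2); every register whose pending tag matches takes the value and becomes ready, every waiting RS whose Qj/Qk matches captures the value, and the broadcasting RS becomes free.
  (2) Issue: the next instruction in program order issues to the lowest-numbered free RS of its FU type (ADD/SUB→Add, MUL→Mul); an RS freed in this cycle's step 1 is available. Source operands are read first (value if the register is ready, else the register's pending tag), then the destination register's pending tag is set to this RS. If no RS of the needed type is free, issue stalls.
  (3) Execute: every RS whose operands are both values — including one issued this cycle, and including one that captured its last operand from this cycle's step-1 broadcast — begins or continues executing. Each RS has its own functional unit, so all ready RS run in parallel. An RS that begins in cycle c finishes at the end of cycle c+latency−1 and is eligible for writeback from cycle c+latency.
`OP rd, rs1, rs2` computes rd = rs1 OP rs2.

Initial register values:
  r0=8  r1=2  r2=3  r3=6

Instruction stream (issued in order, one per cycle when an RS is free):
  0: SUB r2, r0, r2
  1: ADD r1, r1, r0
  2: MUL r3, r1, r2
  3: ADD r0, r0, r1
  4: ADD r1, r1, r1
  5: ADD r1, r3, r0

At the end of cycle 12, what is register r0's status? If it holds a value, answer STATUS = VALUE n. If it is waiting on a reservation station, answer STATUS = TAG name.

c1: issue SUB r2<-Add1 | r0:8,r1:2,r2:Add1,r3:6
c2: issue ADD r1<-Add2 | r0:8,r1:Add2,r2:Add1,r3:6
c3: issue MUL r3<-Mul1 | r0:8,r1:Add2,r2:Add1,r3:Mul1
c4: CDB Add1=5; issue ADD r0<-Add1 | r0:Add1,r1:Add2,r2:5,r3:Mul1
c5: CDB Add2=10; issue ADD r1<-Add2 | r0:Add1,r1:Add2,r2:5,r3:Mul1
c6: stall | r0:Add1,r1:Add2,r2:5,r3:Mul1
c7: stall | r0:Add1,r1:Add2,r2:5,r3:Mul1
c8: CDB Add1=18; issue ADD r1<-Add1 | r0:18,r1:Add1,r2:5,r3:Mul1
c9: CDB Add2=20 | r0:18,r1:Add1,r2:5,r3:Mul1
c10: CDB Mul1=50 | r0:18,r1:Add1,r2:5,r3:50
c11: - | r0:18,r1:Add1,r2:5,r3:50
c12: - | r0:18,r1:Add1,r2:5,r3:50

STATUS = VALUE 18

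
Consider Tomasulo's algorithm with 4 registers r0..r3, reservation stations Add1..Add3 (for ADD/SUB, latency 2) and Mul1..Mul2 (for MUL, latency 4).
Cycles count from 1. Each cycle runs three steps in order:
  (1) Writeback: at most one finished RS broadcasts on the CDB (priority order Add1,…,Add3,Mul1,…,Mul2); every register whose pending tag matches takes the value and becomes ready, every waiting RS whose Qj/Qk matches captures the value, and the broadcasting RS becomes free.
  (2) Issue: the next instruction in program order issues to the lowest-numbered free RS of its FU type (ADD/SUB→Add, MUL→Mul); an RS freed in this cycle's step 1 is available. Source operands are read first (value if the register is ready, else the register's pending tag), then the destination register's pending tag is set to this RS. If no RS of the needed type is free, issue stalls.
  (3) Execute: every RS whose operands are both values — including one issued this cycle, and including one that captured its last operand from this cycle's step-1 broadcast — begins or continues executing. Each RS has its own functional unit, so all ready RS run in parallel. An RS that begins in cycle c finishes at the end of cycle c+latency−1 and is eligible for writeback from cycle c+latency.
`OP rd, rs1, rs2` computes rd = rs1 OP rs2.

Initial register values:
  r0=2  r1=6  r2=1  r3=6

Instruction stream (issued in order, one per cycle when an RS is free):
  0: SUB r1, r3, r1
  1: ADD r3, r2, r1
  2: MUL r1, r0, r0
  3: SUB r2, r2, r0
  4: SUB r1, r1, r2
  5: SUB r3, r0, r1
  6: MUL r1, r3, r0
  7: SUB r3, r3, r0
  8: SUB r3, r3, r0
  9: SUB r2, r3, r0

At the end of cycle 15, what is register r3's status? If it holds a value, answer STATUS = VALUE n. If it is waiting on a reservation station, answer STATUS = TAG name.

STATUS = VALUE -7

c1: issue SUB r1<-Add1 | r0:2,r1:Add1,r2:1,r3:6
c2: issue ADD r3<-Add2 | r0:2,r1:Add1,r2:1,r3:Add2
c3: CDB Add1=0; issue MUL r1<-Mul1 | r0:2,r1:Mul1,r2:1,r3:Add2
c4: issue SUB r2<-Add1 | r0:2,r1:Mul1,r2:Add1,r3:Add2
c5: CDB Add2=1; issue SUB r1<-Add2 | r0:2,r1:Add2,r2:Add1,r3:1
c6: CDB Add1=-1; issue SUB r3<-Add1 | r0:2,r1:Add2,r2:-1,r3:Add1
c7: CDB Mul1=4; issue MUL r1<-Mul1 | r0:2,r1:Mul1,r2:-1,r3:Add1
c8: issue SUB r3<-Add3 | r0:2,r1:Mul1,r2:-1,r3:Add3
c9: CDB Add2=5; issue SUB r3<-Add2 | r0:2,r1:Mul1,r2:-1,r3:Add2
c10: stall | r0:2,r1:Mul1,r2:-1,r3:Add2
c11: CDB Add1=-3; issue SUB r2<-Add1 | r0:2,r1:Mul1,r2:Add1,r3:Add2
c12: - | r0:2,r1:Mul1,r2:Add1,r3:Add2
c13: CDB Add3=-5 | r0:2,r1:Mul1,r2:Add1,r3:Add2
c14: - | r0:2,r1:Mul1,r2:Add1,r3:Add2
c15: CDB Add2=-7 | r0:2,r1:Mul1,r2:Add1,r3:-7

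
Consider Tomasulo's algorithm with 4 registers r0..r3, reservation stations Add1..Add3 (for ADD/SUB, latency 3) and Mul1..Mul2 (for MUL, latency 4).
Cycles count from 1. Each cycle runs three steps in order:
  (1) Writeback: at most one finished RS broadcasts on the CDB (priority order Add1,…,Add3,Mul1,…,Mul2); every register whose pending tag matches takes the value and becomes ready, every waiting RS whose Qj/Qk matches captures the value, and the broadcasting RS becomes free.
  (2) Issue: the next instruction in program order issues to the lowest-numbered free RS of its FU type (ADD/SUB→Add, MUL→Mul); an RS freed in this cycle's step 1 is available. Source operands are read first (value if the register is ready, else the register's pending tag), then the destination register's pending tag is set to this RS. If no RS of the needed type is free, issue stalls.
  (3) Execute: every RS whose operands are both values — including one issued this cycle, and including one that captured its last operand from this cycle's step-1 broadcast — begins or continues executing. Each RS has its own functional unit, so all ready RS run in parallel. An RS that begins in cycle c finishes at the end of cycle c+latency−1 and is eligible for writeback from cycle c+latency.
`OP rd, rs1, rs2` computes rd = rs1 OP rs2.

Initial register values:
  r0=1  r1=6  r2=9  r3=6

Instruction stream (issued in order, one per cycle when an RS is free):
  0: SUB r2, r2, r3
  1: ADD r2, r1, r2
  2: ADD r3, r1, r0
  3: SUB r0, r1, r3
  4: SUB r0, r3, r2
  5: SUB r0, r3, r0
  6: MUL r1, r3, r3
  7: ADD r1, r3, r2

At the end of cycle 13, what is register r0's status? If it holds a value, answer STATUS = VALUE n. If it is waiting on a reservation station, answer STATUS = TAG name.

c1: issue SUB r2<-Add1 | r0:1,r1:6,r2:Add1,r3:6
c2: issue ADD r2<-Add2 | r0:1,r1:6,r2:Add2,r3:6
c3: issue ADD r3<-Add3 | r0:1,r1:6,r2:Add2,r3:Add3
c4: CDB Add1=3; issue SUB r0<-Add1 | r0:Add1,r1:6,r2:Add2,r3:Add3
c5: stall | r0:Add1,r1:6,r2:Add2,r3:Add3
c6: CDB Add3=7; issue SUB r0<-Add3 | r0:Add3,r1:6,r2:Add2,r3:7
c7: CDB Add2=9; issue SUB r0<-Add2 | r0:Add2,r1:6,r2:9,r3:7
c8: issue MUL r1<-Mul1 | r0:Add2,r1:Mul1,r2:9,r3:7
c9: CDB Add1=-1; issue ADD r1<-Add1 | r0:Add2,r1:Add1,r2:9,r3:7
c10: CDB Add3=-2 | r0:Add2,r1:Add1,r2:9,r3:7
c11: - | r0:Add2,r1:Add1,r2:9,r3:7
c12: CDB Add1=16 | r0:Add2,r1:16,r2:9,r3:7
c13: CDB Add2=9 | r0:9,r1:16,r2:9,r3:7

STATUS = VALUE 9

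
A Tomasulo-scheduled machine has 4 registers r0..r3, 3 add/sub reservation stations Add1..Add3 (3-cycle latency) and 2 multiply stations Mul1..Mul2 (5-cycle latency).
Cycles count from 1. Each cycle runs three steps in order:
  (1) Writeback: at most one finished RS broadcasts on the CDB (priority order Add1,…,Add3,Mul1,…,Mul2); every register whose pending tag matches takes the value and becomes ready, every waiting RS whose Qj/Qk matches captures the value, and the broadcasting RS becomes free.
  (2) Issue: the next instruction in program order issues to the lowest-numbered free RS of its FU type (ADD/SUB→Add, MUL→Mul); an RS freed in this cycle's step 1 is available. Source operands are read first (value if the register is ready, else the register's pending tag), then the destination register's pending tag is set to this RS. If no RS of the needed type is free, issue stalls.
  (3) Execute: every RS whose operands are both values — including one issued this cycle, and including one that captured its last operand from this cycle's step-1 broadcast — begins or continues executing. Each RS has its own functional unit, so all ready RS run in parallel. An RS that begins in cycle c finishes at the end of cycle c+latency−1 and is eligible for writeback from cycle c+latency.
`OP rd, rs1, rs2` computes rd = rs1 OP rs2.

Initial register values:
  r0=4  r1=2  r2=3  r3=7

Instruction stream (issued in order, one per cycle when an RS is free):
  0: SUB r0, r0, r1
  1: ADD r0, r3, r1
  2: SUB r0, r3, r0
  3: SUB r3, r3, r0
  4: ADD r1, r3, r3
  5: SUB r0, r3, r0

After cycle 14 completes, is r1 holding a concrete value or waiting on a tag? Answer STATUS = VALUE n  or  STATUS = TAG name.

STATUS = VALUE 18

cycle 1: issue SUB r0<-Add1 // r0:Add1,r1:2,r2:3,r3:7
cycle 2: issue ADD r0<-Add2 // r0:Add2,r1:2,r2:3,r3:7
cycle 3: issue SUB r0<-Add3 // r0:Add3,r1:2,r2:3,r3:7
cycle 4: CDB Add1=2; issue SUB r3<-Add1 // r0:Add3,r1:2,r2:3,r3:Add1
cycle 5: CDB Add2=9; issue ADD r1<-Add2 // r0:Add3,r1:Add2,r2:3,r3:Add1
cycle 6: stall // r0:Add3,r1:Add2,r2:3,r3:Add1
cycle 7: stall // r0:Add3,r1:Add2,r2:3,r3:Add1
cycle 8: CDB Add3=-2; issue SUB r0<-Add3 // r0:Add3,r1:Add2,r2:3,r3:Add1
cycle 9: - // r0:Add3,r1:Add2,r2:3,r3:Add1
cycle 10: - // r0:Add3,r1:Add2,r2:3,r3:Add1
cycle 11: CDB Add1=9 // r0:Add3,r1:Add2,r2:3,r3:9
cycle 12: - // r0:Add3,r1:Add2,r2:3,r3:9
cycle 13: - // r0:Add3,r1:Add2,r2:3,r3:9
cycle 14: CDB Add2=18 // r0:Add3,r1:18,r2:3,r3:9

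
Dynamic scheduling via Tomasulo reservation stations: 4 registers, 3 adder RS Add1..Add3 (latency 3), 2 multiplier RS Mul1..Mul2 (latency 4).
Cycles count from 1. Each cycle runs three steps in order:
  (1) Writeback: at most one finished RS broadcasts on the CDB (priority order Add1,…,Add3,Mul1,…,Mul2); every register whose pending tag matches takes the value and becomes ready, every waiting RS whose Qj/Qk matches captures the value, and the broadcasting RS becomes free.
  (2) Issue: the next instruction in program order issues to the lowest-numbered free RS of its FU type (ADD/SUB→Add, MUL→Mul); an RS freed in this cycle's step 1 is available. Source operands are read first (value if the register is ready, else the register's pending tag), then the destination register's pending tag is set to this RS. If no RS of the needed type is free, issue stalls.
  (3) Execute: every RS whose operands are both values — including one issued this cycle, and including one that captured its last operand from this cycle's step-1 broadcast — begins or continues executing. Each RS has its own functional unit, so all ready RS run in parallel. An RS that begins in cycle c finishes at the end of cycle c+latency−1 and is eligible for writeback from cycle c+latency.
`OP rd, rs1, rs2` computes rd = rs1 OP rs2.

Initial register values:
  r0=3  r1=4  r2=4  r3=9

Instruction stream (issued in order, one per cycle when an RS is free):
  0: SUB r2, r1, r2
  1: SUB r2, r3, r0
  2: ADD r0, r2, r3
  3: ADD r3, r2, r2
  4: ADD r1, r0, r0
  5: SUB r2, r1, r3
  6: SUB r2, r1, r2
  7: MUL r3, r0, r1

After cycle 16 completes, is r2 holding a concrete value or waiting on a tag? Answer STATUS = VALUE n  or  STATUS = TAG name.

STATUS = TAG Add3

cycle 1: issue SUB r2<-Add1 // r0:3,r1:4,r2:Add1,r3:9
cycle 2: issue SUB r2<-Add2 // r0:3,r1:4,r2:Add2,r3:9
cycle 3: issue ADD r0<-Add3 // r0:Add3,r1:4,r2:Add2,r3:9
cycle 4: CDB Add1=0; issue ADD r3<-Add1 // r0:Add3,r1:4,r2:Add2,r3:Add1
cycle 5: CDB Add2=6; issue ADD r1<-Add2 // r0:Add3,r1:Add2,r2:6,r3:Add1
cycle 6: stall // r0:Add3,r1:Add2,r2:6,r3:Add1
cycle 7: stall // r0:Add3,r1:Add2,r2:6,r3:Add1
cycle 8: CDB Add1=12; issue SUB r2<-Add1 // r0:Add3,r1:Add2,r2:Add1,r3:12
cycle 9: CDB Add3=15; issue SUB r2<-Add3 // r0:15,r1:Add2,r2:Add3,r3:12
cycle 10: issue MUL r3<-Mul1 // r0:15,r1:Add2,r2:Add3,r3:Mul1
cycle 11: - // r0:15,r1:Add2,r2:Add3,r3:Mul1
cycle 12: CDB Add2=30 // r0:15,r1:30,r2:Add3,r3:Mul1
cycle 13: - // r0:15,r1:30,r2:Add3,r3:Mul1
cycle 14: - // r0:15,r1:30,r2:Add3,r3:Mul1
cycle 15: CDB Add1=18 // r0:15,r1:30,r2:Add3,r3:Mul1
cycle 16: CDB Mul1=450 // r0:15,r1:30,r2:Add3,r3:450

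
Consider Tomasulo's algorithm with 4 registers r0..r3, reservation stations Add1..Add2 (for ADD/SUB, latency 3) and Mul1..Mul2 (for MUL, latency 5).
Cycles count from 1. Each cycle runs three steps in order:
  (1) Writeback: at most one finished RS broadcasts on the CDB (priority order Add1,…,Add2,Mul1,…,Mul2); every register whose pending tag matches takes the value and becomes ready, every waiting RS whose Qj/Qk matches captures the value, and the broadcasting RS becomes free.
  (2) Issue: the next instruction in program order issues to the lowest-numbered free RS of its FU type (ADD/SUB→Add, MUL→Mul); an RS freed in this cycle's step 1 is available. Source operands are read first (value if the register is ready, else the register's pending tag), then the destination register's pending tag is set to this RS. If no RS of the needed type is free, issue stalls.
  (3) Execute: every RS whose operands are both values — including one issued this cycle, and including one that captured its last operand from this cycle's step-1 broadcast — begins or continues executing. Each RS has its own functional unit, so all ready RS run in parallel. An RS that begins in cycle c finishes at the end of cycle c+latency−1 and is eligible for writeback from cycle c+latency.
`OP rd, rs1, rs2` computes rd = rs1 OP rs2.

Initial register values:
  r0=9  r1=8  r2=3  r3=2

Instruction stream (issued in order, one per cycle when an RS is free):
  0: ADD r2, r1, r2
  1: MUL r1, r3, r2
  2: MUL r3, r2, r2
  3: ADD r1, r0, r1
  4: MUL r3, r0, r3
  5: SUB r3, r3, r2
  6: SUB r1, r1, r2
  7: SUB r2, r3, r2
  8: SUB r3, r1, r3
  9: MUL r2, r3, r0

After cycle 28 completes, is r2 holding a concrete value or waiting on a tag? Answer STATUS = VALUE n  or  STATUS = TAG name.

cycle 1: issue ADD r2<-Add1 // r0:9,r1:8,r2:Add1,r3:2
cycle 2: issue MUL r1<-Mul1 // r0:9,r1:Mul1,r2:Add1,r3:2
cycle 3: issue MUL r3<-Mul2 // r0:9,r1:Mul1,r2:Add1,r3:Mul2
cycle 4: CDB Add1=11; issue ADD r1<-Add1 // r0:9,r1:Add1,r2:11,r3:Mul2
cycle 5: stall // r0:9,r1:Add1,r2:11,r3:Mul2
cycle 6: stall // r0:9,r1:Add1,r2:11,r3:Mul2
cycle 7: stall // r0:9,r1:Add1,r2:11,r3:Mul2
cycle 8: stall // r0:9,r1:Add1,r2:11,r3:Mul2
cycle 9: CDB Mul1=22; issue MUL r3<-Mul1 // r0:9,r1:Add1,r2:11,r3:Mul1
cycle 10: CDB Mul2=121; issue SUB r3<-Add2 // r0:9,r1:Add1,r2:11,r3:Add2
cycle 11: stall // r0:9,r1:Add1,r2:11,r3:Add2
cycle 12: CDB Add1=31; issue SUB r1<-Add1 // r0:9,r1:Add1,r2:11,r3:Add2
cycle 13: stall // r0:9,r1:Add1,r2:11,r3:Add2
cycle 14: stall // r0:9,r1:Add1,r2:11,r3:Add2
cycle 15: CDB Add1=20; issue SUB r2<-Add1 // r0:9,r1:20,r2:Add1,r3:Add2
cycle 16: CDB Mul1=1089; stall // r0:9,r1:20,r2:Add1,r3:Add2
cycle 17: stall // r0:9,r1:20,r2:Add1,r3:Add2
cycle 18: stall // r0:9,r1:20,r2:Add1,r3:Add2
cycle 19: CDB Add2=1078; issue SUB r3<-Add2 // r0:9,r1:20,r2:Add1,r3:Add2
cycle 20: issue MUL r2<-Mul1 // r0:9,r1:20,r2:Mul1,r3:Add2
cycle 21: - // r0:9,r1:20,r2:Mul1,r3:Add2
cycle 22: CDB Add1=1067 // r0:9,r1:20,r2:Mul1,r3:Add2
cycle 23: CDB Add2=-1058 // r0:9,r1:20,r2:Mul1,r3:-1058
cycle 24: - // r0:9,r1:20,r2:Mul1,r3:-1058
cycle 25: - // r0:9,r1:20,r2:Mul1,r3:-1058
cycle 26: - // r0:9,r1:20,r2:Mul1,r3:-1058
cycle 27: - // r0:9,r1:20,r2:Mul1,r3:-1058
cycle 28: CDB Mul1=-9522 // r0:9,r1:20,r2:-9522,r3:-1058

STATUS = VALUE -9522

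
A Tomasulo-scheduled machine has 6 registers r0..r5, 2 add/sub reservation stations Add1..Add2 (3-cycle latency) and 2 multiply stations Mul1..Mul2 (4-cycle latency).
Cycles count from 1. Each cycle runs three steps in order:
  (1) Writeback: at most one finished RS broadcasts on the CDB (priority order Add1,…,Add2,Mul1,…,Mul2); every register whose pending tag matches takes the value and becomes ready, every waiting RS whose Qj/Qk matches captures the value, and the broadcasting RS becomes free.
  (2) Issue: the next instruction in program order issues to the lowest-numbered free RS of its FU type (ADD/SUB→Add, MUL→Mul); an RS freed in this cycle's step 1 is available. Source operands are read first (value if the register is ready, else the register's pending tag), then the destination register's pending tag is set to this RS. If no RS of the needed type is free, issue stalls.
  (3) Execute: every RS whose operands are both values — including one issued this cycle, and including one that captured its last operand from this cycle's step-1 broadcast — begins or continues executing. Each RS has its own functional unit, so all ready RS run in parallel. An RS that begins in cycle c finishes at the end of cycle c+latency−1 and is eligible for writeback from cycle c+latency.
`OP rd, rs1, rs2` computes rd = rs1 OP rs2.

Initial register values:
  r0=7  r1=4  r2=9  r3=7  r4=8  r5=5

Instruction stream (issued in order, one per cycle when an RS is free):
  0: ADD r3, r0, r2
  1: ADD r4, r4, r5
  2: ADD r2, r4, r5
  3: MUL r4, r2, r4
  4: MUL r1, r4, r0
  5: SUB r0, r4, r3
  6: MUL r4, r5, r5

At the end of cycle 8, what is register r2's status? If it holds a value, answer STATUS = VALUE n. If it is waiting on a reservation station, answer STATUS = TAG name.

STATUS = VALUE 18

  c1: issue ADD r3<-Add1  regs: r0:7,r1:4,r2:9,r3:Add1,r4:8,r5:5
  c2: issue ADD r4<-Add2  regs: r0:7,r1:4,r2:9,r3:Add1,r4:Add2,r5:5
  c3: stall  regs: r0:7,r1:4,r2:9,r3:Add1,r4:Add2,r5:5
  c4: CDB Add1=16; issue ADD r2<-Add1  regs: r0:7,r1:4,r2:Add1,r3:16,r4:Add2,r5:5
  c5: CDB Add2=13; issue MUL r4<-Mul1  regs: r0:7,r1:4,r2:Add1,r3:16,r4:Mul1,r5:5
  c6: issue MUL r1<-Mul2  regs: r0:7,r1:Mul2,r2:Add1,r3:16,r4:Mul1,r5:5
  c7: issue SUB r0<-Add2  regs: r0:Add2,r1:Mul2,r2:Add1,r3:16,r4:Mul1,r5:5
  c8: CDB Add1=18; stall  regs: r0:Add2,r1:Mul2,r2:18,r3:16,r4:Mul1,r5:5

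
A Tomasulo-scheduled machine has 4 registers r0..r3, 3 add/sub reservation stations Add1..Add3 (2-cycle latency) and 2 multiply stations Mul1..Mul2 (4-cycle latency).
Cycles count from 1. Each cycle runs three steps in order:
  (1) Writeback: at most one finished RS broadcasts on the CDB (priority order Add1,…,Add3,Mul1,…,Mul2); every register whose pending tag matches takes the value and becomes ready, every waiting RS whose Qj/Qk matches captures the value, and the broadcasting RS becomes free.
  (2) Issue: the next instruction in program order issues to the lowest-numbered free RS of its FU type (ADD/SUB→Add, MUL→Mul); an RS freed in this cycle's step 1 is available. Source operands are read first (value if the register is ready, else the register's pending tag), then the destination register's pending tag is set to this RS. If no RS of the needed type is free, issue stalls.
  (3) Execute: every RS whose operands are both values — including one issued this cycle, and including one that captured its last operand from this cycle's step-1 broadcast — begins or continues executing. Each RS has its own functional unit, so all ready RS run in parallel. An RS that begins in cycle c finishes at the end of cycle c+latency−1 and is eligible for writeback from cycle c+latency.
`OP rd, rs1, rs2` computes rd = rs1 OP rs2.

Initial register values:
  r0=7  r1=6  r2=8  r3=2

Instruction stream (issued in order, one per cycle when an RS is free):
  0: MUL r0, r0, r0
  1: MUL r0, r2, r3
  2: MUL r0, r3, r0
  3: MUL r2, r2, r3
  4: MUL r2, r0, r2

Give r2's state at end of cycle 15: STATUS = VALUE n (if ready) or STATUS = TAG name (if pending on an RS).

  c1: issue MUL r0<-Mul1  regs: r0:Mul1,r1:6,r2:8,r3:2
  c2: issue MUL r0<-Mul2  regs: r0:Mul2,r1:6,r2:8,r3:2
  c3: stall  regs: r0:Mul2,r1:6,r2:8,r3:2
  c4: stall  regs: r0:Mul2,r1:6,r2:8,r3:2
  c5: CDB Mul1=49; issue MUL r0<-Mul1  regs: r0:Mul1,r1:6,r2:8,r3:2
  c6: CDB Mul2=16; issue MUL r2<-Mul2  regs: r0:Mul1,r1:6,r2:Mul2,r3:2
  c7: stall  regs: r0:Mul1,r1:6,r2:Mul2,r3:2
  c8: stall  regs: r0:Mul1,r1:6,r2:Mul2,r3:2
  c9: stall  regs: r0:Mul1,r1:6,r2:Mul2,r3:2
  c10: CDB Mul1=32; issue MUL r2<-Mul1  regs: r0:32,r1:6,r2:Mul1,r3:2
  c11: CDB Mul2=16  regs: r0:32,r1:6,r2:Mul1,r3:2
  c12: -  regs: r0:32,r1:6,r2:Mul1,r3:2
  c13: -  regs: r0:32,r1:6,r2:Mul1,r3:2
  c14: -  regs: r0:32,r1:6,r2:Mul1,r3:2
  c15: CDB Mul1=512  regs: r0:32,r1:6,r2:512,r3:2

STATUS = VALUE 512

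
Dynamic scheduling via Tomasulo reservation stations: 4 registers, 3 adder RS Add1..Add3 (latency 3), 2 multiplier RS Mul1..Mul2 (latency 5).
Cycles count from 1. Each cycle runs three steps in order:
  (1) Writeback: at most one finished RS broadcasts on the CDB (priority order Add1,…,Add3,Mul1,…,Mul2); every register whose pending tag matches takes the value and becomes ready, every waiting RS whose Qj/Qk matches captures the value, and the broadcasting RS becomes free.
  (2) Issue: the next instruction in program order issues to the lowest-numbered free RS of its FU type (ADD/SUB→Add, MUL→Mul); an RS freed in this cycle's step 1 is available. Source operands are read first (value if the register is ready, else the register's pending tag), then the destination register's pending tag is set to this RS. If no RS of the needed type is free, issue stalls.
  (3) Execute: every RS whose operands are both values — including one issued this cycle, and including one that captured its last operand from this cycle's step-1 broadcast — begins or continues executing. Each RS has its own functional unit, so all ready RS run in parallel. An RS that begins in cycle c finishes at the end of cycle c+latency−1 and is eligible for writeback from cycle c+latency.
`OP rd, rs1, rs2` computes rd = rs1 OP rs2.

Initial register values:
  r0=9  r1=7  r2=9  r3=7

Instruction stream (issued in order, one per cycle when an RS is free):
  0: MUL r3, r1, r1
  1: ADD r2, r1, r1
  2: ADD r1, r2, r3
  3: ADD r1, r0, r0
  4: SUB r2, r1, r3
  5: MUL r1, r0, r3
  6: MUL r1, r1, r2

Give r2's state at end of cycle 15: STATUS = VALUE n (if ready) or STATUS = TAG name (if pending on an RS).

cycle 1: issue MUL r3<-Mul1 // r0:9,r1:7,r2:9,r3:Mul1
cycle 2: issue ADD r2<-Add1 // r0:9,r1:7,r2:Add1,r3:Mul1
cycle 3: issue ADD r1<-Add2 // r0:9,r1:Add2,r2:Add1,r3:Mul1
cycle 4: issue ADD r1<-Add3 // r0:9,r1:Add3,r2:Add1,r3:Mul1
cycle 5: CDB Add1=14; issue SUB r2<-Add1 // r0:9,r1:Add3,r2:Add1,r3:Mul1
cycle 6: CDB Mul1=49; issue MUL r1<-Mul1 // r0:9,r1:Mul1,r2:Add1,r3:49
cycle 7: CDB Add3=18; issue MUL r1<-Mul2 // r0:9,r1:Mul2,r2:Add1,r3:49
cycle 8: - // r0:9,r1:Mul2,r2:Add1,r3:49
cycle 9: CDB Add2=63 // r0:9,r1:Mul2,r2:Add1,r3:49
cycle 10: CDB Add1=-31 // r0:9,r1:Mul2,r2:-31,r3:49
cycle 11: CDB Mul1=441 // r0:9,r1:Mul2,r2:-31,r3:49
cycle 12: - // r0:9,r1:Mul2,r2:-31,r3:49
cycle 13: - // r0:9,r1:Mul2,r2:-31,r3:49
cycle 14: - // r0:9,r1:Mul2,r2:-31,r3:49
cycle 15: - // r0:9,r1:Mul2,r2:-31,r3:49

STATUS = VALUE -31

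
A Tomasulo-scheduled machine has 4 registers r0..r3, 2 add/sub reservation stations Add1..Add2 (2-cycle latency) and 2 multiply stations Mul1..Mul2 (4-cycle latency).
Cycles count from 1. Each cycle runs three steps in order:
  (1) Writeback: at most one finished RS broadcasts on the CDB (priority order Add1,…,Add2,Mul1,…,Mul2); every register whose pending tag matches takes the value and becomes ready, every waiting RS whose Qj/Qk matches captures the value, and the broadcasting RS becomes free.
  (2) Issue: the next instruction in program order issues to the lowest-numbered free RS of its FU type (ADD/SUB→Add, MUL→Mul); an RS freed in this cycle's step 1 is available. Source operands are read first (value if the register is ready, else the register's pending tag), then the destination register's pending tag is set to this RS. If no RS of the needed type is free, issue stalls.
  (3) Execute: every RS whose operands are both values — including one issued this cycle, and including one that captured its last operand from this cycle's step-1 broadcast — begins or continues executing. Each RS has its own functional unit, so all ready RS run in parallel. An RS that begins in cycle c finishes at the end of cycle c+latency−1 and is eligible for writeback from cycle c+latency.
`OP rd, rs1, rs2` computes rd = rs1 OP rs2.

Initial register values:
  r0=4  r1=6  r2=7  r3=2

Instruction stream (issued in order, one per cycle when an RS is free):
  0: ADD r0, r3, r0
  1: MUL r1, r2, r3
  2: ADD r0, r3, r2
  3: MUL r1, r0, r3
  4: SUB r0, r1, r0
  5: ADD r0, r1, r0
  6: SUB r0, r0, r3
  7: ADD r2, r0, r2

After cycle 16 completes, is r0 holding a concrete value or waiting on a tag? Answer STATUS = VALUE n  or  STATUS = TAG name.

  c1: issue ADD r0<-Add1  regs: r0:Add1,r1:6,r2:7,r3:2
  c2: issue MUL r1<-Mul1  regs: r0:Add1,r1:Mul1,r2:7,r3:2
  c3: CDB Add1=6; issue ADD r0<-Add1  regs: r0:Add1,r1:Mul1,r2:7,r3:2
  c4: issue MUL r1<-Mul2  regs: r0:Add1,r1:Mul2,r2:7,r3:2
  c5: CDB Add1=9; issue SUB r0<-Add1  regs: r0:Add1,r1:Mul2,r2:7,r3:2
  c6: CDB Mul1=14; issue ADD r0<-Add2  regs: r0:Add2,r1:Mul2,r2:7,r3:2
  c7: stall  regs: r0:Add2,r1:Mul2,r2:7,r3:2
  c8: stall  regs: r0:Add2,r1:Mul2,r2:7,r3:2
  c9: CDB Mul2=18; stall  regs: r0:Add2,r1:18,r2:7,r3:2
  c10: stall  regs: r0:Add2,r1:18,r2:7,r3:2
  c11: CDB Add1=9; issue SUB r0<-Add1  regs: r0:Add1,r1:18,r2:7,r3:2
  c12: stall  regs: r0:Add1,r1:18,r2:7,r3:2
  c13: CDB Add2=27; issue ADD r2<-Add2  regs: r0:Add1,r1:18,r2:Add2,r3:2
  c14: -  regs: r0:Add1,r1:18,r2:Add2,r3:2
  c15: CDB Add1=25  regs: r0:25,r1:18,r2:Add2,r3:2
  c16: -  regs: r0:25,r1:18,r2:Add2,r3:2

STATUS = VALUE 25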